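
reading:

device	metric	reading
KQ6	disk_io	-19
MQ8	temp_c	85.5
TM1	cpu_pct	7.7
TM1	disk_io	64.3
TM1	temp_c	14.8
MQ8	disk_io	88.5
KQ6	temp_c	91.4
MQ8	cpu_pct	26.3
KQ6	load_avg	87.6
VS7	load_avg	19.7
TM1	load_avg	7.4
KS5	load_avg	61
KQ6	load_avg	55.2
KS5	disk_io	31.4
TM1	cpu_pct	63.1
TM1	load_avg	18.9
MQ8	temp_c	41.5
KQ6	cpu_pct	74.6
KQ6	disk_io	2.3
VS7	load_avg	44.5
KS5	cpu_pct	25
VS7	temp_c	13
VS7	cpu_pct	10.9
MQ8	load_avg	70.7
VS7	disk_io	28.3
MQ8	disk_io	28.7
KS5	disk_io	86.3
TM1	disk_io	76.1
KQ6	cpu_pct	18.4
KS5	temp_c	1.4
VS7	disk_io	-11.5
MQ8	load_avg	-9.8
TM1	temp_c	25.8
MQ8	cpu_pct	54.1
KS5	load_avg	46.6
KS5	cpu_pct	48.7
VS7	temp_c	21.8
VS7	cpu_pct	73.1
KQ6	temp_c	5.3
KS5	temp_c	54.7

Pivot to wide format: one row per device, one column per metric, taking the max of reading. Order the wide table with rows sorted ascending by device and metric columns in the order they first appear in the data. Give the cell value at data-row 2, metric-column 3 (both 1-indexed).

48.7

With rows sorted ascending by device, row 2 is device=KS5. metric columns in first-appearance order: disk_io, temp_c, cpu_pct, load_avg; column 3 is cpu_pct.
Long rows with device=KS5, metric=cpu_pct: max(25, 48.7) = 48.7.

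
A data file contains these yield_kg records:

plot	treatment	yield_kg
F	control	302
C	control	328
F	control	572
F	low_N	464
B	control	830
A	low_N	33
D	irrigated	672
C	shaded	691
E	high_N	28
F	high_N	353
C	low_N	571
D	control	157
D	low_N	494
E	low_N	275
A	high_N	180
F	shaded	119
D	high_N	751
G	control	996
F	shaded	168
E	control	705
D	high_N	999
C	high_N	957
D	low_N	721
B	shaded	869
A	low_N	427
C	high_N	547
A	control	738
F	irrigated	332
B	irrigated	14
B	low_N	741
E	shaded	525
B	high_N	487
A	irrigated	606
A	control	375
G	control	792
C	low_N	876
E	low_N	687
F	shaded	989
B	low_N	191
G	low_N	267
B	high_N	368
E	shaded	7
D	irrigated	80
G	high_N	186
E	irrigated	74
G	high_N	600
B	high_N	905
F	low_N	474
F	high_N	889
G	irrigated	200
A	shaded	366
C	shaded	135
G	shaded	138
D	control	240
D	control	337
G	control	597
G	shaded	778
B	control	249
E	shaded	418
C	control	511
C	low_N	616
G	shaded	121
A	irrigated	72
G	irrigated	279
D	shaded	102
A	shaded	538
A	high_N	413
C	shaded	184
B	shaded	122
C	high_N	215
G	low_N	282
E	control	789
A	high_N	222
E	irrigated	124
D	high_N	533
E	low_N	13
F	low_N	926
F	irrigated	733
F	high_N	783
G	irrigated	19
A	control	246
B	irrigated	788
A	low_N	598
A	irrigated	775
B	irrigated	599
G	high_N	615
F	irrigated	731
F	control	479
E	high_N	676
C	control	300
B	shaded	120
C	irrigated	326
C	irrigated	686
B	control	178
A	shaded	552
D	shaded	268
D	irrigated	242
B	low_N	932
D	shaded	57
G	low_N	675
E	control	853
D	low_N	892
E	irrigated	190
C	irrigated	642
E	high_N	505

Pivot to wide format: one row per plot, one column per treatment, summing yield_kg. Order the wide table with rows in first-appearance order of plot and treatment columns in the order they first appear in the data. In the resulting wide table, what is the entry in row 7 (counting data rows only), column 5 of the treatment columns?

With rows in first-appearance order of plot, row 7 is plot=G. treatment columns in first-appearance order: control, low_N, irrigated, shaded, high_N; column 5 is high_N.
Long rows with plot=G, treatment=high_N: 186 + 600 + 615 = 1401.

1401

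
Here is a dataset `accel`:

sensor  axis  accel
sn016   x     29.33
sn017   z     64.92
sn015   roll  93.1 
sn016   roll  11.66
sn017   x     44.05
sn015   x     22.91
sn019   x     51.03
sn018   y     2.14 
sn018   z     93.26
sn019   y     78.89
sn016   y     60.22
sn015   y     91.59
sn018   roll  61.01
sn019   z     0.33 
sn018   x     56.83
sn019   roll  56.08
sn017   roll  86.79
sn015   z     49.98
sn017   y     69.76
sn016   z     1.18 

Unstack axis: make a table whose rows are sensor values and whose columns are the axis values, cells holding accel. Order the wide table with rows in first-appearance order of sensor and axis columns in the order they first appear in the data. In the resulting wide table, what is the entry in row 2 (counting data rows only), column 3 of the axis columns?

86.79

With rows in first-appearance order of sensor, row 2 is sensor=sn017. axis columns in first-appearance order: x, z, roll, y; column 3 is roll.
Long rows with sensor=sn017, axis=roll: accel = 86.79.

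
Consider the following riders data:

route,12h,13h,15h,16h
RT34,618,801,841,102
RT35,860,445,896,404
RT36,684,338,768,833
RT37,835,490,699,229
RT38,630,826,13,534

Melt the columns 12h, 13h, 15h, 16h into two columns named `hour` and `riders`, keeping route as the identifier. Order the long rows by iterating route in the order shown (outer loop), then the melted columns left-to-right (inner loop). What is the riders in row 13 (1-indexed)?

835

20 rows total (5 × 4). Row 13: index ⌊(13-1)/4⌋ = 3 into route → RT37; (13-1) mod 4 = 0 into the melted columns → 12h.
So row 13 is (RT37, 12h, 835); riders = 835.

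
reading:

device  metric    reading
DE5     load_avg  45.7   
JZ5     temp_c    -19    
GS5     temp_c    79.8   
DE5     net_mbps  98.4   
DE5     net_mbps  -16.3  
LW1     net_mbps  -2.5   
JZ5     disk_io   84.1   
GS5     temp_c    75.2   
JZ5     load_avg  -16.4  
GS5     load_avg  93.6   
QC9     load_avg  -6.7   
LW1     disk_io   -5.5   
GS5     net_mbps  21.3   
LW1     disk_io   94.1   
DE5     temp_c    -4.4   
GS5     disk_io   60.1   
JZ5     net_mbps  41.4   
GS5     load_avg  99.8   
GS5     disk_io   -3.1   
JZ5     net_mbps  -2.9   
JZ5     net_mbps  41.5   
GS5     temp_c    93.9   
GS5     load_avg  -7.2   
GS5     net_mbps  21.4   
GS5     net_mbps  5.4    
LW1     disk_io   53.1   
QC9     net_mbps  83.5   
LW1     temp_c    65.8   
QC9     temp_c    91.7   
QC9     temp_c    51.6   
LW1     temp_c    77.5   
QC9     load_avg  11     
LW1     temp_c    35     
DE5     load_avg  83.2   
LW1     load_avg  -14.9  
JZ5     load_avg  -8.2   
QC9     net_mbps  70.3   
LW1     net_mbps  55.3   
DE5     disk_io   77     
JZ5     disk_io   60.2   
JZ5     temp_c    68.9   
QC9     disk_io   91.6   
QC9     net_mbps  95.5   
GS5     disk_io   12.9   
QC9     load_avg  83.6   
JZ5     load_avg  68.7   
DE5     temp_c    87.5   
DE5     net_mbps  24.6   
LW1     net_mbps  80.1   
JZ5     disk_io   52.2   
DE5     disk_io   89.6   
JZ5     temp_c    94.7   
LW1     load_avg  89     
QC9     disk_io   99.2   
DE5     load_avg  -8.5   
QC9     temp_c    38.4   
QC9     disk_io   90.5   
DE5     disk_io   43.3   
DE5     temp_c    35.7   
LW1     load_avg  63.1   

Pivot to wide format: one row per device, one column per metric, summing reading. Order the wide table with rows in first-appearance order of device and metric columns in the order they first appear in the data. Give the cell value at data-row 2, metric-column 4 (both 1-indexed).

With rows in first-appearance order of device, row 2 is device=JZ5. metric columns in first-appearance order: load_avg, temp_c, net_mbps, disk_io; column 4 is disk_io.
Long rows with device=JZ5, metric=disk_io: 84.1 + 60.2 + 52.2 = 196.5.

196.5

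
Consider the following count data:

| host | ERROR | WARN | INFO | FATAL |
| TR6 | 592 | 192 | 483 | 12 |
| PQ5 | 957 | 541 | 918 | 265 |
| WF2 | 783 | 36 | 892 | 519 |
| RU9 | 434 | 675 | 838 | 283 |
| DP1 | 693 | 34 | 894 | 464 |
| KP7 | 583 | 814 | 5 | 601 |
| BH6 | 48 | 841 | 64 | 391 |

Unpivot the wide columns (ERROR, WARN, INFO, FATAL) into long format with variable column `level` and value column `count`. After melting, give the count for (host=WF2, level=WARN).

Unpivoting turns each (host, wide-column) pair into one long row.
The wide cell at row WF2, column WARN holds 36, so the long row (WF2, WARN) has count=36.

36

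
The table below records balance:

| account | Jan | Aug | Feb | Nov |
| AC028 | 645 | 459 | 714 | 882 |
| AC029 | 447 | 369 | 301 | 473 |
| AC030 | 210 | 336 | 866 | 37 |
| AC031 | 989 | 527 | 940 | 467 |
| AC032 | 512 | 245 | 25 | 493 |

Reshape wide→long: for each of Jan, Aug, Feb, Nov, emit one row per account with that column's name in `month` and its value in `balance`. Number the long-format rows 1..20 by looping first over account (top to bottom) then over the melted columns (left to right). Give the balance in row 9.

20 rows total (5 × 4). Row 9: index ⌊(9-1)/4⌋ = 2 into account → AC030; (9-1) mod 4 = 0 into the melted columns → Jan.
So row 9 is (AC030, Jan, 210); balance = 210.

210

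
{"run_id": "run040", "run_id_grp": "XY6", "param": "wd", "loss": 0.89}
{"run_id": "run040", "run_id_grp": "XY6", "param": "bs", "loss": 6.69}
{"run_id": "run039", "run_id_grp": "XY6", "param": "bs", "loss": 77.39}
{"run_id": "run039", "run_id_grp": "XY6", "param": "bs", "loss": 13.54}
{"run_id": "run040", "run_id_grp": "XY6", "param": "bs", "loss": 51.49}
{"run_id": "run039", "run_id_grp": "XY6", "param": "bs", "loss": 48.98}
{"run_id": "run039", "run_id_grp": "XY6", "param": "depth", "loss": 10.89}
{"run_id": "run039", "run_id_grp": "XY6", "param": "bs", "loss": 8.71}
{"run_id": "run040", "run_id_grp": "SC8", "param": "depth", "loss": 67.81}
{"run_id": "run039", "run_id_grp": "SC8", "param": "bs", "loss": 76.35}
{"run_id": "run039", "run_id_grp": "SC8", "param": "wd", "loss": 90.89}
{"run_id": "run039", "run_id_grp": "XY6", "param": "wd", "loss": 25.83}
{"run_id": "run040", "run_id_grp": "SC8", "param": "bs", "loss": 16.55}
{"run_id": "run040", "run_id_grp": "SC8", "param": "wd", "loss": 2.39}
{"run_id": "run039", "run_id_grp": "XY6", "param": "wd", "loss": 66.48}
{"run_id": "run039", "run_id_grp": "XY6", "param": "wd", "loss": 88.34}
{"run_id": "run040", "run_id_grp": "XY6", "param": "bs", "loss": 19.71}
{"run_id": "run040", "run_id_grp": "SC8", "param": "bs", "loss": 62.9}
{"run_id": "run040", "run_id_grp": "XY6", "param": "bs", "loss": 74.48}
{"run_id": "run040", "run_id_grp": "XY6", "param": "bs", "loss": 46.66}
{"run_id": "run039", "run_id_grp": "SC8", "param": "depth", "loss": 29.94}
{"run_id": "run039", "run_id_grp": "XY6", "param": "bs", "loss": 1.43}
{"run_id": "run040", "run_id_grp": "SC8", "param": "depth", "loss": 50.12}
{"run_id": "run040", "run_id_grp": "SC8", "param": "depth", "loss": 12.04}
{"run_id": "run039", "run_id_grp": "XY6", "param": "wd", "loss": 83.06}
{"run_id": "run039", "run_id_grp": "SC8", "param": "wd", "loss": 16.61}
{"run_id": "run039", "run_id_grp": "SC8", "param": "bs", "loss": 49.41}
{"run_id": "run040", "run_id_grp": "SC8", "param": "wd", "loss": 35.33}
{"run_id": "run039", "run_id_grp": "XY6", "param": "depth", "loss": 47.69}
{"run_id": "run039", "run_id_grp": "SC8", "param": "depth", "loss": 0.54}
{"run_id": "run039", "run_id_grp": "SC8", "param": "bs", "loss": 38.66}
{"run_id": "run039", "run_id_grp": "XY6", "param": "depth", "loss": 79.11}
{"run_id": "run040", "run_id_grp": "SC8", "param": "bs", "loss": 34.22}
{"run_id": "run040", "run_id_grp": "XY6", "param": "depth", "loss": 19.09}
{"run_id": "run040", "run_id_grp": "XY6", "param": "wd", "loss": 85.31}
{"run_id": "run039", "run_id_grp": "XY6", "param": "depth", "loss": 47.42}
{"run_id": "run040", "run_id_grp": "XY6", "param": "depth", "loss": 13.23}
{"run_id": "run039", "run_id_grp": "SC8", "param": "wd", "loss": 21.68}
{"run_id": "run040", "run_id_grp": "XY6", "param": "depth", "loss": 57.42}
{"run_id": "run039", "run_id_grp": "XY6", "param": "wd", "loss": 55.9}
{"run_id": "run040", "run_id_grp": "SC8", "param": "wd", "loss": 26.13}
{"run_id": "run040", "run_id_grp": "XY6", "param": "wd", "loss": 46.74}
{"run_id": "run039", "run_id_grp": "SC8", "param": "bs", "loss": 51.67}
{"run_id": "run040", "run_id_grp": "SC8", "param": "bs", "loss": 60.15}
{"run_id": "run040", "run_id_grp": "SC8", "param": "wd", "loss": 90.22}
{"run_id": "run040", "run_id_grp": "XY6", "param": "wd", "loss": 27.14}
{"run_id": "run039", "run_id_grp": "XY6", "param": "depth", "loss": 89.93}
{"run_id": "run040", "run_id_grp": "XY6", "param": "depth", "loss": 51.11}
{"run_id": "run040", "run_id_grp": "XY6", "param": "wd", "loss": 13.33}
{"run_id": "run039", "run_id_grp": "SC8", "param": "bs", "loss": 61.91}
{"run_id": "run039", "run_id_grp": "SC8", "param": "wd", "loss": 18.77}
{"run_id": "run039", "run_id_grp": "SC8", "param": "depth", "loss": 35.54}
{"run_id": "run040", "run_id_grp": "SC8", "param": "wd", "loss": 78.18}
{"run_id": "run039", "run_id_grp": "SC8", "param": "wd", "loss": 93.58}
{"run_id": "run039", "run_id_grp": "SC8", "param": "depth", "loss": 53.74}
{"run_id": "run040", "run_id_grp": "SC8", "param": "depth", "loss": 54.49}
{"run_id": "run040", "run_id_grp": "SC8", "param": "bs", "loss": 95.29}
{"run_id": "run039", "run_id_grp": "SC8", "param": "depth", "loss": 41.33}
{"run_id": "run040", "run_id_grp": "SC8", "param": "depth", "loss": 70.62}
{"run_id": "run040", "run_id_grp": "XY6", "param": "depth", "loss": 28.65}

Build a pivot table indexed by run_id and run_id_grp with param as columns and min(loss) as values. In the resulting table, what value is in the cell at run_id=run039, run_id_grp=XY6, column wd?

Rows with run_id=run039, run_id_grp=XY6 and param=wd: loss values are 25.83, 66.48, 88.34, 83.06, 55.9.
min(25.83, 66.48, 88.34, 83.06, 55.9) = 25.83.

25.83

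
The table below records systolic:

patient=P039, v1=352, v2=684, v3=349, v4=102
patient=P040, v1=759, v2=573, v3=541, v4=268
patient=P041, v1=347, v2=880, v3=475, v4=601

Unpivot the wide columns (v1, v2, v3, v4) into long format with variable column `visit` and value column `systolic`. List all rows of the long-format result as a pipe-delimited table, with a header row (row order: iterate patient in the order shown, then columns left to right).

Each (patient, column) pair becomes one row: 3 × 4 = 12 rows.
For example, (P039, v1) → systolic=352.

| patient | visit | systolic |
| P039 | v1 | 352 |
| P039 | v2 | 684 |
| P039 | v3 | 349 |
| P039 | v4 | 102 |
| P040 | v1 | 759 |
| P040 | v2 | 573 |
| P040 | v3 | 541 |
| P040 | v4 | 268 |
| P041 | v1 | 347 |
| P041 | v2 | 880 |
| P041 | v3 | 475 |
| P041 | v4 | 601 |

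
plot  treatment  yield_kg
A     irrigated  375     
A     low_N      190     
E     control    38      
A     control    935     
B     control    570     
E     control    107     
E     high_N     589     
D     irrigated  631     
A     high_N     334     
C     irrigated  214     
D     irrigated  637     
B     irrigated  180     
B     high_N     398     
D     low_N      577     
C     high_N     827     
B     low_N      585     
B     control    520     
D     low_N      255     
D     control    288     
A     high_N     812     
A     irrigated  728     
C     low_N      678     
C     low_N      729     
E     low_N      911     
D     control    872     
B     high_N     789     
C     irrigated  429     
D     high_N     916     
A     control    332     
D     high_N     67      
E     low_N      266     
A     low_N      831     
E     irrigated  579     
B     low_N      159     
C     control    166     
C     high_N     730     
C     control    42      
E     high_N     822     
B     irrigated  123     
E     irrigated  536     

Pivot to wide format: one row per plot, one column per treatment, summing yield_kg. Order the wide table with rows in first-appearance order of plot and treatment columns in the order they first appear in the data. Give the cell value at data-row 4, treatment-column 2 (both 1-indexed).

With rows in first-appearance order of plot, row 4 is plot=D. treatment columns in first-appearance order: irrigated, low_N, control, high_N; column 2 is low_N.
Long rows with plot=D, treatment=low_N: 577 + 255 = 832.

832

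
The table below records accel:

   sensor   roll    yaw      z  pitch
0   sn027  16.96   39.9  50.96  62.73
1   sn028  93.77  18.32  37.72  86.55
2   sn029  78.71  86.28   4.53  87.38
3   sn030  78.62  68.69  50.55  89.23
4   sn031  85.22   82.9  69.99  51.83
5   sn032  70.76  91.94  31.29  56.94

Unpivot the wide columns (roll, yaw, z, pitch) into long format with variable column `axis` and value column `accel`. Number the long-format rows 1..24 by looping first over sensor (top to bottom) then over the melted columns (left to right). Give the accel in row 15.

24 rows total (6 × 4). Row 15: index ⌊(15-1)/4⌋ = 3 into sensor → sn030; (15-1) mod 4 = 2 into the melted columns → z.
So row 15 is (sn030, z, 50.55); accel = 50.55.

50.55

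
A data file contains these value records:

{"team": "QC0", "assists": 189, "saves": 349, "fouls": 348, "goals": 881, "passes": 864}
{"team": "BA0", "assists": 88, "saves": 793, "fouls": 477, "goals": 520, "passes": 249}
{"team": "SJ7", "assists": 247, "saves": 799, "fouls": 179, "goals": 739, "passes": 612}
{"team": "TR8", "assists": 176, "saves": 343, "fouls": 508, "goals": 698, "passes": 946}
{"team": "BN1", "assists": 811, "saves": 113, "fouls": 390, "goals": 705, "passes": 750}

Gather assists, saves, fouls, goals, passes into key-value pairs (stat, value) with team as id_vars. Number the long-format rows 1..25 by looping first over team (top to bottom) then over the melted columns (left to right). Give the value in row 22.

113

25 rows total (5 × 5). Row 22: index ⌊(22-1)/5⌋ = 4 into team → BN1; (22-1) mod 5 = 1 into the melted columns → saves.
So row 22 is (BN1, saves, 113); value = 113.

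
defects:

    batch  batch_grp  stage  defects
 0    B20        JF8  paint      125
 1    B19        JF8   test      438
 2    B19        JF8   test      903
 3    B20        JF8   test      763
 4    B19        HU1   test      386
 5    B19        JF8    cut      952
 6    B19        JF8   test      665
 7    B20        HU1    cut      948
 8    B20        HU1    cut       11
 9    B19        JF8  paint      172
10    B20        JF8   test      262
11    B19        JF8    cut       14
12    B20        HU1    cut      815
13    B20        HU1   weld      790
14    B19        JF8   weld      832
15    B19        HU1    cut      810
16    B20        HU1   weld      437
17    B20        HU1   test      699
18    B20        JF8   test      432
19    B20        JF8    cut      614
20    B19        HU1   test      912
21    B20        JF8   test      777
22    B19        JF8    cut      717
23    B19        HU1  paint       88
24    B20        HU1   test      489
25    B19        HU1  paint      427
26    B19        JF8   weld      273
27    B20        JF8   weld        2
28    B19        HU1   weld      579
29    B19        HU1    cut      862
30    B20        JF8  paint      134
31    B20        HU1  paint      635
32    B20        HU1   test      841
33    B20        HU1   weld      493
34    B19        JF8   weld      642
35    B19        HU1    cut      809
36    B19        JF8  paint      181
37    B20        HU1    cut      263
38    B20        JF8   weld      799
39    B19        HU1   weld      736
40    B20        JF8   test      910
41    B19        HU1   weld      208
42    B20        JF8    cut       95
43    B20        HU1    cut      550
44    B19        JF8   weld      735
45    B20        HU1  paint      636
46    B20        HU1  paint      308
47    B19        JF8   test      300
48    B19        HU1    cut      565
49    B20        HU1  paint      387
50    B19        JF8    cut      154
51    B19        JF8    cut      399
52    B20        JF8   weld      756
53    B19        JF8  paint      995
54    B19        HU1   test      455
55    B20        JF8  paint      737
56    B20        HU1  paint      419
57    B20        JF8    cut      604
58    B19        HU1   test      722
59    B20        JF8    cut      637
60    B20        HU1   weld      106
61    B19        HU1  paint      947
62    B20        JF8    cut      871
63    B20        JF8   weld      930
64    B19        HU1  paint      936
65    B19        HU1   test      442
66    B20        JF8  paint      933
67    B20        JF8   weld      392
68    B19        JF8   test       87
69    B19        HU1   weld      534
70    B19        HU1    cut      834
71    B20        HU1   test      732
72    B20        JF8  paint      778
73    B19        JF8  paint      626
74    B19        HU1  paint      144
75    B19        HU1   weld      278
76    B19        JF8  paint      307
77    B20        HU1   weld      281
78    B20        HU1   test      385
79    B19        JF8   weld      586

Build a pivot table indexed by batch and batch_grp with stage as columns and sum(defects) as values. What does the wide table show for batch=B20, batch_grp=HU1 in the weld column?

2107

Rows with batch=B20, batch_grp=HU1 and stage=weld: defects values are 790, 437, 493, 106, 281.
790 + 437 + 493 + 106 + 281 = 2107.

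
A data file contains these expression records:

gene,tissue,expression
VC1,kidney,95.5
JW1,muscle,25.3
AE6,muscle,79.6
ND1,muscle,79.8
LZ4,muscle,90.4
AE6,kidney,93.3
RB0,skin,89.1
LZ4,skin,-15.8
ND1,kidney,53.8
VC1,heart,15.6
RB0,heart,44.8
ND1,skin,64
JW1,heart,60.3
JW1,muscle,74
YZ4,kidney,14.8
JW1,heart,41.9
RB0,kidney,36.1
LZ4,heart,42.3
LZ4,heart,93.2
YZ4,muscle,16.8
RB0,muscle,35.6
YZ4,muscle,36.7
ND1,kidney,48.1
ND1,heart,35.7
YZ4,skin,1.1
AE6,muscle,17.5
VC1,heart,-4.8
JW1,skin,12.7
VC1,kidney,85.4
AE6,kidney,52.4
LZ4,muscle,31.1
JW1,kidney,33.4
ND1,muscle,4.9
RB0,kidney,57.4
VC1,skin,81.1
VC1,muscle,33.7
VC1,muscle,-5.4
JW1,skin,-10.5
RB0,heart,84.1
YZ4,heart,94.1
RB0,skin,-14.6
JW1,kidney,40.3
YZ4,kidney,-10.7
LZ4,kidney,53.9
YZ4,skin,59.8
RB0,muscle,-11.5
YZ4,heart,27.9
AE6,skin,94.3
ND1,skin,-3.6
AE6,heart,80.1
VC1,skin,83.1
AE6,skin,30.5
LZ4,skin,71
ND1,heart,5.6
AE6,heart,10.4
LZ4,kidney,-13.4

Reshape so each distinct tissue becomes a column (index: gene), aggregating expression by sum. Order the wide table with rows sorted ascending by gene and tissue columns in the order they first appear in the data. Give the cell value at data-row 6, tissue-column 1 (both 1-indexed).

With rows sorted ascending by gene, row 6 is gene=VC1. tissue columns in first-appearance order: kidney, muscle, skin, heart; column 1 is kidney.
Long rows with gene=VC1, tissue=kidney: 95.5 + 85.4 = 180.9.

180.9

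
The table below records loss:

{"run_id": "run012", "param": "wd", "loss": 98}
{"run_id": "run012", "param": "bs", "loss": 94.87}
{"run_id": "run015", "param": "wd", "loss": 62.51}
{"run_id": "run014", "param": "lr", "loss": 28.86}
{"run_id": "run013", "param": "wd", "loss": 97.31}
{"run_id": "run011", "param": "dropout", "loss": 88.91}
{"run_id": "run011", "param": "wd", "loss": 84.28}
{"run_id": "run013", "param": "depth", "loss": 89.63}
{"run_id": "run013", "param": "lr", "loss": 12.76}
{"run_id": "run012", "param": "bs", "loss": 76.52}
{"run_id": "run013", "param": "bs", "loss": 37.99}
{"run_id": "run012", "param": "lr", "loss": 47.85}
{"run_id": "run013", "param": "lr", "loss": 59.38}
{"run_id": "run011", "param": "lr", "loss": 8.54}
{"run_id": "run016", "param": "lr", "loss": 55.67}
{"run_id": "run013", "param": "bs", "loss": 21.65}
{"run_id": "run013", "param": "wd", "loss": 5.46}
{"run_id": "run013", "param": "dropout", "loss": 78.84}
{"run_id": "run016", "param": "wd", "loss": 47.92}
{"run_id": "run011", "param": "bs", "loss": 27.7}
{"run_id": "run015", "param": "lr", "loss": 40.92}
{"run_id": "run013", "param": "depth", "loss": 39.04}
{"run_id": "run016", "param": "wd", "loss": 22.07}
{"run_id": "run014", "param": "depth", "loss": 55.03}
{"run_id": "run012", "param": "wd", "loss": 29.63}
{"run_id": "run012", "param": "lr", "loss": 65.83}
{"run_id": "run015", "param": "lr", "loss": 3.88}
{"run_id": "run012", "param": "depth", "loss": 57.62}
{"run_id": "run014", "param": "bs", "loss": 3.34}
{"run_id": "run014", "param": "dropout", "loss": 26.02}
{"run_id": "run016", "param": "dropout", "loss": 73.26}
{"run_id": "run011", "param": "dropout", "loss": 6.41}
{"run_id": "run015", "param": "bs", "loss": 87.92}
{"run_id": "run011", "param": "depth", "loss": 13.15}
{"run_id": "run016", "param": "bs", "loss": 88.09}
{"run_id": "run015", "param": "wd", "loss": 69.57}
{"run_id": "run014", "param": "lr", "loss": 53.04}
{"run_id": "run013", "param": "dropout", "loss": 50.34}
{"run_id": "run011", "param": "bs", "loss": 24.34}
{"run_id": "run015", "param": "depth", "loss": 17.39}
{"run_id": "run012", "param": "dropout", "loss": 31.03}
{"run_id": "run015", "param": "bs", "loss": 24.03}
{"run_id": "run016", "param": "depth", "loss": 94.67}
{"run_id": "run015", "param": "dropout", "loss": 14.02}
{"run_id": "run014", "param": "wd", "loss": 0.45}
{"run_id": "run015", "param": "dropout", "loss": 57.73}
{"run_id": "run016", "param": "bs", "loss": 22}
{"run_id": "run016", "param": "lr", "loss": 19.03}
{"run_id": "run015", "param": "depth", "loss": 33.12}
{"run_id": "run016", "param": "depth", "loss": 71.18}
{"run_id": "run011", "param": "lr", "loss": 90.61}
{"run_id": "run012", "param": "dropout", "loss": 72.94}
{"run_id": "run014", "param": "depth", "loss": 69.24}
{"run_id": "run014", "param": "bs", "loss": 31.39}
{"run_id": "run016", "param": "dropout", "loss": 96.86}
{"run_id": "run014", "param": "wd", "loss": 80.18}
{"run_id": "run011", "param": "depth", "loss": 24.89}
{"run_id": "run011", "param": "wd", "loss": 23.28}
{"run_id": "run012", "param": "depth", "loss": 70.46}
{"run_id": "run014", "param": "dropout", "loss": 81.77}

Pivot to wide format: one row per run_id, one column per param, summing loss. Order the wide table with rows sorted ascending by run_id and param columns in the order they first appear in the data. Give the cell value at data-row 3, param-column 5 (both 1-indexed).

With rows sorted ascending by run_id, row 3 is run_id=run013. param columns in first-appearance order: wd, bs, lr, dropout, depth; column 5 is depth.
Long rows with run_id=run013, param=depth: 89.63 + 39.04 = 128.67.

128.67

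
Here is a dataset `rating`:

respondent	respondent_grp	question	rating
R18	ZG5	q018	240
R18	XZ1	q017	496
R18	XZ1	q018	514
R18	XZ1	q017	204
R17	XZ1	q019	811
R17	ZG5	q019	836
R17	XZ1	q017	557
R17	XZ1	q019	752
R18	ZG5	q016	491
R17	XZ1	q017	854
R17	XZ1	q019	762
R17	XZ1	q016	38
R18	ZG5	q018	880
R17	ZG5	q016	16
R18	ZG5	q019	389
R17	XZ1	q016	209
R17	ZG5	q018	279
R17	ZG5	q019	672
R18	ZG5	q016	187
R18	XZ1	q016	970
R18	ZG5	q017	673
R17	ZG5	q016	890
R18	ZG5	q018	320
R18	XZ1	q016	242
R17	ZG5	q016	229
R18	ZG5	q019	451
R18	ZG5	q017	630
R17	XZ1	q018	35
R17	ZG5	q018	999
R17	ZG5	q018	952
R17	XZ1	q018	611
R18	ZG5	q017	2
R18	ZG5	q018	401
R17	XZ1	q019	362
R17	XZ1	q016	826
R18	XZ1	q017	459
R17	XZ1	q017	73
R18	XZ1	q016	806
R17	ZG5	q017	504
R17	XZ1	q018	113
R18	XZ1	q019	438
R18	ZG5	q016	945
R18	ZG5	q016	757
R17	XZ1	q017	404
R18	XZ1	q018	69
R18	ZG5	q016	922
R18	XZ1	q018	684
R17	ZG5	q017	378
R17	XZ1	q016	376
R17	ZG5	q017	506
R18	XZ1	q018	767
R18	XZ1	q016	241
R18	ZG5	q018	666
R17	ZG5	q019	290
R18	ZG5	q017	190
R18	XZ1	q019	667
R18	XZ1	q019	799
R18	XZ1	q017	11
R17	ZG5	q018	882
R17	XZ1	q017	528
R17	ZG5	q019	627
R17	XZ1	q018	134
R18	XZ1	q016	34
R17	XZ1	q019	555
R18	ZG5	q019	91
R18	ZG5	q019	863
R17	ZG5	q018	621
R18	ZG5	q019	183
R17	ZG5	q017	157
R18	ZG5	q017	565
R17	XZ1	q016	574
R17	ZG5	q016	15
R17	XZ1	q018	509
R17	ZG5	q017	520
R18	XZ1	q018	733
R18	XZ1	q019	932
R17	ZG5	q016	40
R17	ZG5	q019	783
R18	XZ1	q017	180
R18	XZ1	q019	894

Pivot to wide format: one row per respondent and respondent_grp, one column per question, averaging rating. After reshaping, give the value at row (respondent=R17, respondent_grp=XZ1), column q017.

483.20

Rows with respondent=R17, respondent_grp=XZ1 and question=q017: rating values are 557, 854, 73, 404, 528.
(557 + 854 + 73 + 404 + 528) / 5 = 483.20.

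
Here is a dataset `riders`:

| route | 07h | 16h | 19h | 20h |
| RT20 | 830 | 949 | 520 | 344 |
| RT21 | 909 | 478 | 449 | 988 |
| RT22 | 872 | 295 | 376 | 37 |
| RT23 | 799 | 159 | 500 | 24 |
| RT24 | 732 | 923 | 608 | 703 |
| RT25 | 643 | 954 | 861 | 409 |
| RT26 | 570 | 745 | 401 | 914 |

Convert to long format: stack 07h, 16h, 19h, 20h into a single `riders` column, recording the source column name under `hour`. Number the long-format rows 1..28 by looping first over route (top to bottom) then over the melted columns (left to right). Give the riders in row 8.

988

28 rows total (7 × 4). Row 8: index ⌊(8-1)/4⌋ = 1 into route → RT21; (8-1) mod 4 = 3 into the melted columns → 20h.
So row 8 is (RT21, 20h, 988); riders = 988.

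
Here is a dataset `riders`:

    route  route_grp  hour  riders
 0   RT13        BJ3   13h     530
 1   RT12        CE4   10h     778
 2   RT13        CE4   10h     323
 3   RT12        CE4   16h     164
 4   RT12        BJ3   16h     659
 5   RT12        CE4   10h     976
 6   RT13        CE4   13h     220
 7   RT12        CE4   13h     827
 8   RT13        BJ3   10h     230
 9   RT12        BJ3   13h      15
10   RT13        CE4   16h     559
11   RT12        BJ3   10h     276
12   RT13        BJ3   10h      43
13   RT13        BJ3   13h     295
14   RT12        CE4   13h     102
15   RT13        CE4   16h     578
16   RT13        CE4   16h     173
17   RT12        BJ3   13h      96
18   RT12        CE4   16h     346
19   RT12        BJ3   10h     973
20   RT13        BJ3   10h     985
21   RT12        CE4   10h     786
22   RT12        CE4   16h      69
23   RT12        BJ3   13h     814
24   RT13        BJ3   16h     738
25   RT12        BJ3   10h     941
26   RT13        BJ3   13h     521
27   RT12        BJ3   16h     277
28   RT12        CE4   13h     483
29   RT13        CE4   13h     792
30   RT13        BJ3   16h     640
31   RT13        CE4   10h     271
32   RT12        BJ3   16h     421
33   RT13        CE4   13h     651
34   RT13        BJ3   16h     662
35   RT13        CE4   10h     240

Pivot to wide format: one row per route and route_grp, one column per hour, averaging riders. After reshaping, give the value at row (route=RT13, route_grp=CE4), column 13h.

Rows with route=RT13, route_grp=CE4 and hour=13h: riders values are 220, 792, 651.
(220 + 792 + 651) / 3 = 554.33.

554.33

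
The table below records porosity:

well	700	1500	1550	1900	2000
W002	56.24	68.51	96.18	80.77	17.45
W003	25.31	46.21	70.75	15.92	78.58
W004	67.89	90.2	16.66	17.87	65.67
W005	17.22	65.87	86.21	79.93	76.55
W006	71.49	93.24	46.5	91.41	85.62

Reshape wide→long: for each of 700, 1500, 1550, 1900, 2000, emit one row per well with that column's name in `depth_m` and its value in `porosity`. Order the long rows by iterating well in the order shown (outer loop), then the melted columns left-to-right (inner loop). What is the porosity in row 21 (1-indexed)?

71.49

25 rows total (5 × 5). Row 21: index ⌊(21-1)/5⌋ = 4 into well → W006; (21-1) mod 5 = 0 into the melted columns → 700.
So row 21 is (W006, 700, 71.49); porosity = 71.49.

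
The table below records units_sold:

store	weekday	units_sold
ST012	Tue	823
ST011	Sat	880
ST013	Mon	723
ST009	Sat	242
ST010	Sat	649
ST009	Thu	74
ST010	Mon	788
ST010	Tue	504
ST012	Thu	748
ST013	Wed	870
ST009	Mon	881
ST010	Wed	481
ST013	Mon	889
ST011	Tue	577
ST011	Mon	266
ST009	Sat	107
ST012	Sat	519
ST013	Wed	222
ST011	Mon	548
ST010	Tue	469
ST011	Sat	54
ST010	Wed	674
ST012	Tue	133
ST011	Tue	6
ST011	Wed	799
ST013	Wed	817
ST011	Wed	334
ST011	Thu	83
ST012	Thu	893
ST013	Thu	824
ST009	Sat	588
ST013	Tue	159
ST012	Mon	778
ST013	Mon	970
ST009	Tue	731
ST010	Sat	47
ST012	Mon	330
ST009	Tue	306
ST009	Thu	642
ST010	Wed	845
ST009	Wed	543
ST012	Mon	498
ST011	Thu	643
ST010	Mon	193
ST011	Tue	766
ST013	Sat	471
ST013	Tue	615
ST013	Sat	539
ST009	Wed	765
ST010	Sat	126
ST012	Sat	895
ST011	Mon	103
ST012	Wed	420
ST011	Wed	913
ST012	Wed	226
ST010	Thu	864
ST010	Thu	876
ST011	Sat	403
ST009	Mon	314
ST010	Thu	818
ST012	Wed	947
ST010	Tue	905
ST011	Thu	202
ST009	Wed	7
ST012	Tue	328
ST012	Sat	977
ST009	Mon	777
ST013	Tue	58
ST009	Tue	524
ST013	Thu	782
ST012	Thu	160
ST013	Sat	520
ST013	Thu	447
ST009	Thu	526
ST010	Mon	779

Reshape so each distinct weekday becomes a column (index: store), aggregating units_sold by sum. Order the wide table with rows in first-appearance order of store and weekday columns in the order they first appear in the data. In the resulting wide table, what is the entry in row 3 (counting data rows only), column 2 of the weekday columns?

1530

With rows in first-appearance order of store, row 3 is store=ST013. weekday columns in first-appearance order: Tue, Sat, Mon, Thu, Wed; column 2 is Sat.
Long rows with store=ST013, weekday=Sat: 471 + 539 + 520 = 1530.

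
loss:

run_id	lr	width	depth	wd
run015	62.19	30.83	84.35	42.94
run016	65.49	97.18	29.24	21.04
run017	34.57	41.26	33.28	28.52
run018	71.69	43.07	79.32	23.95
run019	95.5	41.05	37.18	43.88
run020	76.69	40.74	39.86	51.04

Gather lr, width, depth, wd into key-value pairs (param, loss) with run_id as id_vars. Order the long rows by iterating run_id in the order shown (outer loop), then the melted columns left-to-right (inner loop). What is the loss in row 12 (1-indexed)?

24 rows total (6 × 4). Row 12: index ⌊(12-1)/4⌋ = 2 into run_id → run017; (12-1) mod 4 = 3 into the melted columns → wd.
So row 12 is (run017, wd, 28.52); loss = 28.52.

28.52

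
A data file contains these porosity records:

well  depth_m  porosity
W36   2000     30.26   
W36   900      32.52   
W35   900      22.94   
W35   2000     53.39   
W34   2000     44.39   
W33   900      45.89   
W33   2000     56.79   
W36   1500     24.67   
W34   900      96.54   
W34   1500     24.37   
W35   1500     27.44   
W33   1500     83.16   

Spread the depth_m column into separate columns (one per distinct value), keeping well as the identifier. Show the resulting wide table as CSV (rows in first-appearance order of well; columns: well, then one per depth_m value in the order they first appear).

well,2000,900,1500
W36,30.26,32.52,24.67
W35,53.39,22.94,27.44
W34,44.39,96.54,24.37
W33,56.79,45.89,83.16

Columns: well plus the 3 distinct depth_m values (2000, 900, 1500).
For example, row W36 column 2000 takes porosity=30.26 from the long row (W36, 2000).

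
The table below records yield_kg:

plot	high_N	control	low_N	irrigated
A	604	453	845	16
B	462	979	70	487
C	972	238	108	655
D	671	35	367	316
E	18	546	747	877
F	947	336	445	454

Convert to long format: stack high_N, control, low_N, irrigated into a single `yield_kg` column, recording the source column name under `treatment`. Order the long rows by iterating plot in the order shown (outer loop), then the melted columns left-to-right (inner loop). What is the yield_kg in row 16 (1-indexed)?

316

24 rows total (6 × 4). Row 16: index ⌊(16-1)/4⌋ = 3 into plot → D; (16-1) mod 4 = 3 into the melted columns → irrigated.
So row 16 is (D, irrigated, 316); yield_kg = 316.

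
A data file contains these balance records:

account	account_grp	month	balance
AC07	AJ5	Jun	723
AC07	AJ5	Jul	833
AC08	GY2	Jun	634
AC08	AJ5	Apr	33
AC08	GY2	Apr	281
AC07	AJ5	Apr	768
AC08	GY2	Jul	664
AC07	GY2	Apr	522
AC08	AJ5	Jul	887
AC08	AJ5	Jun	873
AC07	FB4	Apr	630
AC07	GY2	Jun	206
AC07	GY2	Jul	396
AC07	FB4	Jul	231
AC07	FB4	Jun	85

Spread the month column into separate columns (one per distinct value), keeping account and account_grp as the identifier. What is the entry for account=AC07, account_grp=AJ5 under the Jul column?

Wide layout: rows indexed by account and account_grp, columns are the 3 distinct month values (Jun, Jul, Apr).
Cell (account=AC07, account_grp=AJ5, month=Jul) draws from the long row where account=AC07, account_grp=AJ5 and month=Jul, which has balance=833.

833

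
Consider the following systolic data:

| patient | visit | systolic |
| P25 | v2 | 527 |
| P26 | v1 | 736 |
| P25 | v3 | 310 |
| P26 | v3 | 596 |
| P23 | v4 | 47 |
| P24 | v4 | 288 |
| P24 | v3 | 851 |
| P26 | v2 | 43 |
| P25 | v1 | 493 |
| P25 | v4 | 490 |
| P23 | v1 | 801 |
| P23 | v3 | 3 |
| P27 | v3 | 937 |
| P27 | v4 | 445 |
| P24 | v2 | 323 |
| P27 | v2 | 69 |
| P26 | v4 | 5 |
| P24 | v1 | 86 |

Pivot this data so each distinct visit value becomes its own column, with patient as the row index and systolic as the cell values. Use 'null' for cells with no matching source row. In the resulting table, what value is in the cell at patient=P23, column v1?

The long row with patient=P23, visit=v1 has systolic=801.

801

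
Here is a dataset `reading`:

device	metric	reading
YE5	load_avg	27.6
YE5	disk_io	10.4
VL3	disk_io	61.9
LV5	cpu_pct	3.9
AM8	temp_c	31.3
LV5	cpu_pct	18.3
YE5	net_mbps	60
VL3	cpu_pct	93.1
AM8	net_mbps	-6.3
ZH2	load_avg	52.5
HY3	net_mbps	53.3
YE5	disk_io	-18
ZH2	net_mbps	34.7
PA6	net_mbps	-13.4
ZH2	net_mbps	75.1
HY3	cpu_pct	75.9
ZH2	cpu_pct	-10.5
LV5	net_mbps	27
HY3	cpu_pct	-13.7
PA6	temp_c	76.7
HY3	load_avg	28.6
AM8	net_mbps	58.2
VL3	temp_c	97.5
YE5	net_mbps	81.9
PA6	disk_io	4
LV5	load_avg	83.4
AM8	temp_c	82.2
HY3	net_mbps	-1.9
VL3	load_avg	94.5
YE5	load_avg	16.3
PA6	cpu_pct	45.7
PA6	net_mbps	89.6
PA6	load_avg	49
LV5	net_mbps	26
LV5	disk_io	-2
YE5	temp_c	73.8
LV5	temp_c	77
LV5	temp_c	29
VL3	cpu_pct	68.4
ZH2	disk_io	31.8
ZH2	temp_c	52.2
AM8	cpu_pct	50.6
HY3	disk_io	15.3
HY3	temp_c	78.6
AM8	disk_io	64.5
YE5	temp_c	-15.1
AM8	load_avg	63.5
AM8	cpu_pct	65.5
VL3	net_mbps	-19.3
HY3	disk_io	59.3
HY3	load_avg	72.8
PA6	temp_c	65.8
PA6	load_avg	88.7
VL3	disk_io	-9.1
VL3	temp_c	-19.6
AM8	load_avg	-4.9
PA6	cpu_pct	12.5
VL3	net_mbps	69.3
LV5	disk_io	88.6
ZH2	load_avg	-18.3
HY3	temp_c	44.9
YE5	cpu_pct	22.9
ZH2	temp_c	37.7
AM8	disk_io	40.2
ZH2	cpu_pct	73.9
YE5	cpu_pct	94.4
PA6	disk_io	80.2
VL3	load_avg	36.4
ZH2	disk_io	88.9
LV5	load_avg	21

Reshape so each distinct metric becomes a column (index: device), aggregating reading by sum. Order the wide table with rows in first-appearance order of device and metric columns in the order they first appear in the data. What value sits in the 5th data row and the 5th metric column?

109.8

With rows in first-appearance order of device, row 5 is device=ZH2. metric columns in first-appearance order: load_avg, disk_io, cpu_pct, temp_c, net_mbps; column 5 is net_mbps.
Long rows with device=ZH2, metric=net_mbps: 34.7 + 75.1 = 109.8.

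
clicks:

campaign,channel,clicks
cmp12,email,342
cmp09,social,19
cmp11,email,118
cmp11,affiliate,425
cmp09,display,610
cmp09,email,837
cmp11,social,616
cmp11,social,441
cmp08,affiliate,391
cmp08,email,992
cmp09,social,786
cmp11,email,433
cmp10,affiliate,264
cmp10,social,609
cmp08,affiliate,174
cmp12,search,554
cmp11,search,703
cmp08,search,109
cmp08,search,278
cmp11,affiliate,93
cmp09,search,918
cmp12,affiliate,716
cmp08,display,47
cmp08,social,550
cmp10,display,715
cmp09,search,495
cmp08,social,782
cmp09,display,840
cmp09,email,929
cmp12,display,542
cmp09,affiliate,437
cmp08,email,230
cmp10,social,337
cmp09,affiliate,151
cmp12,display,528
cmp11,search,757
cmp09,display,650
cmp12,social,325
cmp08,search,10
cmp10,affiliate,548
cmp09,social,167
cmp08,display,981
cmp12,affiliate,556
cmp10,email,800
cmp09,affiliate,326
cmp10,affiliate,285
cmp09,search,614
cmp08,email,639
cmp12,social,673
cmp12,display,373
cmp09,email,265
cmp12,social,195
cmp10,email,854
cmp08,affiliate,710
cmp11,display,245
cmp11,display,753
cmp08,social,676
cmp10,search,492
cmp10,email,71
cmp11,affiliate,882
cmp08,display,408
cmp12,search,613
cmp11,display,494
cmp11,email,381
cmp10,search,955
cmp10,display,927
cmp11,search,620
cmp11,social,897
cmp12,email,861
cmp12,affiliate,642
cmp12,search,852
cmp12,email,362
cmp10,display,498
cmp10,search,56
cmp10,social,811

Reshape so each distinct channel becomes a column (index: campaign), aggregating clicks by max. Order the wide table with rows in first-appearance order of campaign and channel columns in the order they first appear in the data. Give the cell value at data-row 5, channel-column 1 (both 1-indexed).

854

With rows in first-appearance order of campaign, row 5 is campaign=cmp10. channel columns in first-appearance order: email, social, affiliate, display, search; column 1 is email.
Long rows with campaign=cmp10, channel=email: max(800, 854, 71) = 854.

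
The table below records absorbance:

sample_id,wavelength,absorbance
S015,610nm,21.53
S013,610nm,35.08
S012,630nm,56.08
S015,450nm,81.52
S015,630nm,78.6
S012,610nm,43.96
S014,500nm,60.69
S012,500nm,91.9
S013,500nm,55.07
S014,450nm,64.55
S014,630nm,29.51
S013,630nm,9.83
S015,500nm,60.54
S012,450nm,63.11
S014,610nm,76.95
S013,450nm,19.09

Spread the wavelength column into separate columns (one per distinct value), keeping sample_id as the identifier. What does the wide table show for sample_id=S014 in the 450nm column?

64.55

Wide layout: rows indexed by sample_id, columns are the 4 distinct wavelength values (610nm, 630nm, 450nm, 500nm).
Cell (sample_id=S014, wavelength=450nm) draws from the long row where sample_id=S014 and wavelength=450nm, which has absorbance=64.55.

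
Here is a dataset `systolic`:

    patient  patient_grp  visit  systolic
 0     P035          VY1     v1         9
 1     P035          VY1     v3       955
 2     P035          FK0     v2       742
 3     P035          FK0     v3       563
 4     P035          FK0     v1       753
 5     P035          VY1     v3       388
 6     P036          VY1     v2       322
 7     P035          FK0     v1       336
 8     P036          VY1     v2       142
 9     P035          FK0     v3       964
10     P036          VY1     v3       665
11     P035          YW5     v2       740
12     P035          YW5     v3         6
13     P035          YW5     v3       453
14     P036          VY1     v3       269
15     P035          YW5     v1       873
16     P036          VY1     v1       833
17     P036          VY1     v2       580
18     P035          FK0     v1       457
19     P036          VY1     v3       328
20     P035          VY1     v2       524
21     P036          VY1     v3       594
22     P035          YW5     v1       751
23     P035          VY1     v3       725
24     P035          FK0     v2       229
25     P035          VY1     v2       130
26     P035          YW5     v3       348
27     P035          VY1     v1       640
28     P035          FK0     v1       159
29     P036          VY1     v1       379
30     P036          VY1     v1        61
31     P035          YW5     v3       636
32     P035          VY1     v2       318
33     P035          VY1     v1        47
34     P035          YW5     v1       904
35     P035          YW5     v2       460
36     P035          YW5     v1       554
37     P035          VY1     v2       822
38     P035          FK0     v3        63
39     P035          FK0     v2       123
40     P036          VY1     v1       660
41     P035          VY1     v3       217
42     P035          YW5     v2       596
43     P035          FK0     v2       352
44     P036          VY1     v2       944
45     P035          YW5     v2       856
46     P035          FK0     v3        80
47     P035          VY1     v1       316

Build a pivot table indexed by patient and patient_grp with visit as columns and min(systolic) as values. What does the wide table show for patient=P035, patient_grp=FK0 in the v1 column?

Rows with patient=P035, patient_grp=FK0 and visit=v1: systolic values are 753, 336, 457, 159.
min(753, 336, 457, 159) = 159.

159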